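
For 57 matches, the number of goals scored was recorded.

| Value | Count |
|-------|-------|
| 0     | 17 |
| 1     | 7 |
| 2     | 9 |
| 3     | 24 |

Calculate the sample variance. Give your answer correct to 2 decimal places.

Values: 0, 1, 2, 3
n = 57, Σfx = 97, mean = 1.7018
Σfx² = 259
Σf(x − x̄)² = Σfx² − (Σfx)²/n = 259 − 97²/57 = 93.9298
Sample variance = 93.9298 / 56 = 1.6773

1.68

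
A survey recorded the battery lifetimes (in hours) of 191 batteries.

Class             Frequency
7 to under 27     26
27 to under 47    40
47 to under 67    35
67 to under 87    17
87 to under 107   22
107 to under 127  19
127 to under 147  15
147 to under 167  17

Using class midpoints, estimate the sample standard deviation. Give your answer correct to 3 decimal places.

44.293

Midpoints: 17, 37, 57, 77, 97, 117, 137, 157
n = 191, Σfm = 14307, mean = 74.9058
Σfm² = 1444439
Σf(m − x̄)² = Σfm² − (Σfm)²/n = 1444439 − 14307²/191 = 372762.3037
Sample variance = 372762.3037 / 190 = 1961.9069
Standard deviation = √1961.9069 = 44.2934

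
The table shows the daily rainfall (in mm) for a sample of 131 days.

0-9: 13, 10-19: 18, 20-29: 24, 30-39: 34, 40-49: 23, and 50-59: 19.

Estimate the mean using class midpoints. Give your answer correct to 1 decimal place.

31.6

Midpoints: 4.5, 14.5, 24.5, 34.5, 44.5, 54.5
Σfm = 13×4.5 + 18×14.5 + 24×24.5 + 34×34.5 + 23×44.5 + 19×54.5 = 4139.5
n = Σf = 131
Mean = 4139.5 / 131 = 31.5992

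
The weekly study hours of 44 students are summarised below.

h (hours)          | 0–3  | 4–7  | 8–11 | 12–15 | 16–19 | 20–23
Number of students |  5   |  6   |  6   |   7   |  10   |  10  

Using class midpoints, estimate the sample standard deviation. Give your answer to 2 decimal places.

6.81

Midpoints: 1.5, 5.5, 9.5, 13.5, 17.5, 21.5
n = 44, Σfm = 582, mean = 13.2273
Σfm² = 9695
Σf(m − x̄)² = Σfm² − (Σfm)²/n = 9695 − 582²/44 = 1996.7273
Sample variance = 1996.7273 / 43 = 46.4355
Standard deviation = √46.4355 = 6.8144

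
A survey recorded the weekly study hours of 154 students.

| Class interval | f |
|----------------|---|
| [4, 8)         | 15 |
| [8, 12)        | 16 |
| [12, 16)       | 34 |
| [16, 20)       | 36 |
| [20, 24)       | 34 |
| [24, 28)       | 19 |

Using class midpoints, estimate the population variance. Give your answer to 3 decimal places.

Midpoints: 6, 10, 14, 18, 22, 26
n = 154, Σfm = 2616, mean = 16.9870
Σfm² = 49768
Σf(m − x̄)² = Σfm² − (Σfm)²/n = 49768 − 2616²/154 = 5329.9740
Population variance = 5329.9740 / 154 = 34.6102

34.610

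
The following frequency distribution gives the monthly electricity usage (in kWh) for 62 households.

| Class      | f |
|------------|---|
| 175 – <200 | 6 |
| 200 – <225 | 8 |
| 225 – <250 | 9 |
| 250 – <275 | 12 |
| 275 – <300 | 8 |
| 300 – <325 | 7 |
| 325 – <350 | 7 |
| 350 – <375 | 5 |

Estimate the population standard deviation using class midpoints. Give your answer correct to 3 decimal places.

Midpoints: 187.5, 212.5, 237.5, 262.5, 287.5, 312.5, 337.5, 362.5
n = 62, Σfm = 16775, mean = 270.5645
Σfm² = 4705937.5
Σf(m − x̄)² = Σfm² − (Σfm)²/n = 4705937.5 − 16775²/62 = 167217.7419
Population variance = 167217.7419 / 62 = 2697.0604
Standard deviation = √2697.0604 = 51.9332

51.933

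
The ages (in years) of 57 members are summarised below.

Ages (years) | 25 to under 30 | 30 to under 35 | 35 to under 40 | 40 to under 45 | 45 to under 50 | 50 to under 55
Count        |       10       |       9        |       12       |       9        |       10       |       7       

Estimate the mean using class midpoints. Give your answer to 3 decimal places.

39.342

Midpoints: 27.5, 32.5, 37.5, 42.5, 47.5, 52.5
Σfm = 10×27.5 + 9×32.5 + 12×37.5 + 9×42.5 + 10×47.5 + 7×52.5 = 2242.5
n = Σf = 57
Mean = 2242.5 / 57 = 39.3421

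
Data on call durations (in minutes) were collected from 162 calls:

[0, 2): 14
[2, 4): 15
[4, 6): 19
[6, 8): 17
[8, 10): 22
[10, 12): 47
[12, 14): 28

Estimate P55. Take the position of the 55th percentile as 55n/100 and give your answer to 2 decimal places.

10.09

Cumulative frequencies: 14, 29, 48, 65, 87, 134, 162
n = 162; position = 55n/100 = 89.1.
This falls in the class [10, 12): L = 10, F = 87, f = 47, h = 2.
55th percentile ≈ 10 + ((89.1 − 87) / 47) × 2 = 10.0894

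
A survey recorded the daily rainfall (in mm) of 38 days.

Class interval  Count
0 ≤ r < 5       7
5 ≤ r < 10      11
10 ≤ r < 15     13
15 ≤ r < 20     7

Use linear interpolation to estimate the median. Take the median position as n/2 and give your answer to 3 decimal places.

10.385

Cumulative frequencies: 7, 18, 31, 38
n = 38; position = n/2 = 19.
This falls in the class 10 ≤ r < 15: L = 10, F = 18, f = 13, h = 5.
Median ≈ 10 + ((19 − 18) / 13) × 5 = 10.3846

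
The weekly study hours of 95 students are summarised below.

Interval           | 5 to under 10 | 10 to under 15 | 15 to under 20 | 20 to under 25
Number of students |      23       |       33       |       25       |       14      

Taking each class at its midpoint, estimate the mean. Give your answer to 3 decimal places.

14.079

Midpoints: 7.5, 12.5, 17.5, 22.5
Σfm = 23×7.5 + 33×12.5 + 25×17.5 + 14×22.5 = 1337.5
n = Σf = 95
Mean = 1337.5 / 95 = 14.0789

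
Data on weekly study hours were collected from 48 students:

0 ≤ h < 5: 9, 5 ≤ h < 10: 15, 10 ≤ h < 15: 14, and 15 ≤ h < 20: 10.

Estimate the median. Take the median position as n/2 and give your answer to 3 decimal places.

10.000

Cumulative frequencies: 9, 24, 38, 48
n = 48; position = n/2 = 24.
This falls in the class 5 ≤ h < 10: L = 5, F = 9, f = 15, h = 5.
Median ≈ 5 + ((24 − 9) / 15) × 5 = 10.0000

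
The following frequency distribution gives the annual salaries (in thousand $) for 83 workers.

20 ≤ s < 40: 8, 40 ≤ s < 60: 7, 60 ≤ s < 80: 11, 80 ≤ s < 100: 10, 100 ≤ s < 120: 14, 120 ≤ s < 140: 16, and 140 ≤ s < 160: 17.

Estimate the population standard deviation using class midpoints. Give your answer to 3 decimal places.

Midpoints: 30, 50, 70, 90, 110, 130, 150
n = 83, Σfm = 8430, mean = 101.5663
Σfm² = 981900
Σf(m − x̄)² = Σfm² − (Σfm)²/n = 981900 − 8430²/83 = 125696.3855
Population variance = 125696.3855 / 83 = 1514.4143
Standard deviation = √1514.4143 = 38.9155

38.915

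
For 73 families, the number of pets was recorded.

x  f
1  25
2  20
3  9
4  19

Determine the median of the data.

Cumulative frequencies: 25, 45, 54, 73
n = 73, so the median is the value in position (n+1)/2 = 37.
Position 37 falls at value 2.

2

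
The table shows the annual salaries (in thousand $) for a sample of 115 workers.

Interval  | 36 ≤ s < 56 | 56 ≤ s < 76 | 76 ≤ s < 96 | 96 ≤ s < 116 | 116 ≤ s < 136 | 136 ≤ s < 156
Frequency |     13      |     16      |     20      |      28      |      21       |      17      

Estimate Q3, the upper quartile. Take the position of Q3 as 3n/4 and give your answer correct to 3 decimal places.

Cumulative frequencies: 13, 29, 49, 77, 98, 115
n = 115; position = 3n/4 = 86.25.
This falls in the class 116 ≤ s < 136: L = 116, F = 77, f = 21, h = 20.
Upper quartile ≈ 116 + ((86.25 − 77) / 21) × 20 = 124.8095

124.810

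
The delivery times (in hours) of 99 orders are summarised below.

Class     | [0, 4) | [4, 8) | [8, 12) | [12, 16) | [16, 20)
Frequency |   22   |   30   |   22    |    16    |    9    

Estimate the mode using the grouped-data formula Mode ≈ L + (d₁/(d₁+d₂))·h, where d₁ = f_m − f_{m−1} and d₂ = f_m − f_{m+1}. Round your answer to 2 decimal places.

6.00

Modal class: [4, 8) (highest frequency 30).
d₁ = 30 − 22 = 8, d₂ = 30 − 22 = 8
Mode ≈ 4 + (8/(8+8)) × 4 = 4 + 2.0000 = 6.0000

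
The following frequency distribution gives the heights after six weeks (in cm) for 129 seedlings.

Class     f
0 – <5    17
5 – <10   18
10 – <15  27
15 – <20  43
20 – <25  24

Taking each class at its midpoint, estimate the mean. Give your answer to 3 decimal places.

14.012

Midpoints: 2.5, 7.5, 12.5, 17.5, 22.5
Σfm = 17×2.5 + 18×7.5 + 27×12.5 + 43×17.5 + 24×22.5 = 1807.5
n = Σf = 129
Mean = 1807.5 / 129 = 14.0116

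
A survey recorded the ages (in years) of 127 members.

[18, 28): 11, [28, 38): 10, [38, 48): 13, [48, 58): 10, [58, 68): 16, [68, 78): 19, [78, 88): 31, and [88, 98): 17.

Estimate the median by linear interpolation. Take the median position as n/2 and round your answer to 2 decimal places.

Cumulative frequencies: 11, 21, 34, 44, 60, 79, 110, 127
n = 127; position = n/2 = 63.5.
This falls in the class [68, 78): L = 68, F = 60, f = 19, h = 10.
Median ≈ 68 + ((63.5 − 60) / 19) × 10 = 69.8421

69.84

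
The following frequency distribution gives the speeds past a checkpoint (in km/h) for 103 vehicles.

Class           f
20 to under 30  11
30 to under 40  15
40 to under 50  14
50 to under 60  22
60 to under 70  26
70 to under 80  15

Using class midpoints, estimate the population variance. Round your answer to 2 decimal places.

Midpoints: 25, 35, 45, 55, 65, 75
n = 103, Σfm = 5455, mean = 52.9612
Σfm² = 314375
Σf(m − x̄)² = Σfm² − (Σfm)²/n = 314375 − 5455²/103 = 25471.8447
Population variance = 25471.8447 / 103 = 247.2995

247.30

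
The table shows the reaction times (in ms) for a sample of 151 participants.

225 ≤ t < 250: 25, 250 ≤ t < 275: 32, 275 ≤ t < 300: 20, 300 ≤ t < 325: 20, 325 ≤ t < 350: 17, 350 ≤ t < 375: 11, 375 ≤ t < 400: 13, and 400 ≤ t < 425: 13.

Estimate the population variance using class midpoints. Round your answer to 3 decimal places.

3118.504

Midpoints: 237.5, 262.5, 287.5, 312.5, 337.5, 362.5, 387.5, 412.5
n = 151, Σfm = 46462.5, mean = 307.6987
Σfm² = 14767343.75
Σf(m − x̄)² = Σfm² − (Σfm)²/n = 14767343.75 − 46462.5²/151 = 470894.0397
Population variance = 470894.0397 / 151 = 3118.5036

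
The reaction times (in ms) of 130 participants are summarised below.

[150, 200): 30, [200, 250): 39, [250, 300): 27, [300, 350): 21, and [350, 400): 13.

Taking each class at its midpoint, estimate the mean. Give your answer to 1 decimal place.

Midpoints: 175, 225, 275, 325, 375
Σfm = 30×175 + 39×225 + 27×275 + 21×325 + 13×375 = 33150
n = Σf = 130
Mean = 33150 / 130 = 255.0000

255.0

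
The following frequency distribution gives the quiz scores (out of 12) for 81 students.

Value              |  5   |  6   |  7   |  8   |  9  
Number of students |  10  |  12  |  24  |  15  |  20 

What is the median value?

Cumulative frequencies: 10, 22, 46, 61, 81
n = 81, so the median is the value in position (n+1)/2 = 41.
Position 41 falls at value 7.

7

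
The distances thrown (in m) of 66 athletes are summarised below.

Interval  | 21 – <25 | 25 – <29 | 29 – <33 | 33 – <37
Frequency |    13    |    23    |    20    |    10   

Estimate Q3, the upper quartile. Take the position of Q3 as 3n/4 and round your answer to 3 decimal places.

31.700

Cumulative frequencies: 13, 36, 56, 66
n = 66; position = 3n/4 = 49.5.
This falls in the class 29 – <33: L = 29, F = 36, f = 20, h = 4.
Upper quartile ≈ 29 + ((49.5 − 36) / 20) × 4 = 31.7000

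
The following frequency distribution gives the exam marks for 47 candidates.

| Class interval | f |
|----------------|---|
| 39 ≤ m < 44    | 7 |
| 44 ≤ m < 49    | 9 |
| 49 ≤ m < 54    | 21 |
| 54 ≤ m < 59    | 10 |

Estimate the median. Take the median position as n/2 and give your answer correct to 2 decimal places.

Cumulative frequencies: 7, 16, 37, 47
n = 47; position = n/2 = 23.5.
This falls in the class 49 ≤ m < 54: L = 49, F = 16, f = 21, h = 5.
Median ≈ 49 + ((23.5 − 16) / 21) × 5 = 50.7857

50.79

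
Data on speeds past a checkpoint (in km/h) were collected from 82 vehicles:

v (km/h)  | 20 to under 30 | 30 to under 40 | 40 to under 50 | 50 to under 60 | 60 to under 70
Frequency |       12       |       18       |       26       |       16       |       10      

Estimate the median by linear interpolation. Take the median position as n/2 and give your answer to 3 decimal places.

44.231

Cumulative frequencies: 12, 30, 56, 72, 82
n = 82; position = n/2 = 41.
This falls in the class 40 to under 50: L = 40, F = 30, f = 26, h = 10.
Median ≈ 40 + ((41 − 30) / 26) × 10 = 44.2308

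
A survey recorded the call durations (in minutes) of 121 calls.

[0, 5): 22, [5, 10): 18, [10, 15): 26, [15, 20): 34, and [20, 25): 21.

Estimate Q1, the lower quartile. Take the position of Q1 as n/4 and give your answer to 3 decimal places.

7.292

Cumulative frequencies: 22, 40, 66, 100, 121
n = 121; position = n/4 = 30.25.
This falls in the class [5, 10): L = 5, F = 22, f = 18, h = 5.
Lower quartile ≈ 5 + ((30.25 − 22) / 18) × 5 = 7.2917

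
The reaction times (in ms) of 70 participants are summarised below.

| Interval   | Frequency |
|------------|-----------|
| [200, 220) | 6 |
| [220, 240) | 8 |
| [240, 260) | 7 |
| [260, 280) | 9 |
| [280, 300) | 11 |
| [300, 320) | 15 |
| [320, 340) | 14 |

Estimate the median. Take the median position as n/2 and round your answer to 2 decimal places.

Cumulative frequencies: 6, 14, 21, 30, 41, 56, 70
n = 70; position = n/2 = 35.
This falls in the class [280, 300): L = 280, F = 30, f = 11, h = 20.
Median ≈ 280 + ((35 − 30) / 11) × 20 = 289.0909

289.09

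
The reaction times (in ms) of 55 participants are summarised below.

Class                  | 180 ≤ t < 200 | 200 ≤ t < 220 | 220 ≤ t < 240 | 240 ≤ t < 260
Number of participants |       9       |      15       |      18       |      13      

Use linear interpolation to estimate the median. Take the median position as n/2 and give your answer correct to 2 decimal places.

223.89

Cumulative frequencies: 9, 24, 42, 55
n = 55; position = n/2 = 27.5.
This falls in the class 220 ≤ t < 240: L = 220, F = 24, f = 18, h = 20.
Median ≈ 220 + ((27.5 − 24) / 18) × 20 = 223.8889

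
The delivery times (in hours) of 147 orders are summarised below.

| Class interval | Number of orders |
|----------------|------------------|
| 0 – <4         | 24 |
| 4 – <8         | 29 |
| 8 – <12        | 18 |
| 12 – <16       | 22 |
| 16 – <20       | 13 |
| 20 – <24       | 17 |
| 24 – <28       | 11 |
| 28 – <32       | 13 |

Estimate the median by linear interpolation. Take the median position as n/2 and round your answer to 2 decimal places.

12.45

Cumulative frequencies: 24, 53, 71, 93, 106, 123, 134, 147
n = 147; position = n/2 = 73.5.
This falls in the class 12 – <16: L = 12, F = 71, f = 22, h = 4.
Median ≈ 12 + ((73.5 − 71) / 22) × 4 = 12.4545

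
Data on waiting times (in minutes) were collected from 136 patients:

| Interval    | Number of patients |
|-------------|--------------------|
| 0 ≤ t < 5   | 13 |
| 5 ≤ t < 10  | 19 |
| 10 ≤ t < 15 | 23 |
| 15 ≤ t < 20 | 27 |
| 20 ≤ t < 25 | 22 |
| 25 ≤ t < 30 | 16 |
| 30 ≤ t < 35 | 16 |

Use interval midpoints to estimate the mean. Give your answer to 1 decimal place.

Midpoints: 2.5, 7.5, 12.5, 17.5, 22.5, 27.5, 32.5
Σfm = 13×2.5 + 19×7.5 + 23×12.5 + 27×17.5 + 22×22.5 + 16×27.5 + 16×32.5 = 2390
n = Σf = 136
Mean = 2390 / 136 = 17.5735

17.6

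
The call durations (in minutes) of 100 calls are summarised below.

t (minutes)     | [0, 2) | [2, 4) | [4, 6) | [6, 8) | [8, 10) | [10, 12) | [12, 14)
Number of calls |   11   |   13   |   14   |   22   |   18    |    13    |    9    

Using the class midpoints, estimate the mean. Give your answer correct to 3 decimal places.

6.960

Midpoints: 1, 3, 5, 7, 9, 11, 13
Σfm = 11×1 + 13×3 + 14×5 + 22×7 + 18×9 + 13×11 + 9×13 = 696
n = Σf = 100
Mean = 696 / 100 = 6.9600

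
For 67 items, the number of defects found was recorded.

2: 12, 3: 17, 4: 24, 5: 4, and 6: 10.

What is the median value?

Cumulative frequencies: 12, 29, 53, 57, 67
n = 67, so the median is the value in position (n+1)/2 = 34.
Position 34 falls at value 4.

4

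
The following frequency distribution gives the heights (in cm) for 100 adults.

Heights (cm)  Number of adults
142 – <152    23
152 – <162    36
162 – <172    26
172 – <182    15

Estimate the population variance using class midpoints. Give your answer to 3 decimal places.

98.110

Midpoints: 147, 157, 167, 177
n = 100, Σfm = 16030, mean = 160.3000
Σfm² = 2579420
Σf(m − x̄)² = Σfm² − (Σfm)²/n = 2579420 − 16030²/100 = 9811.0000
Population variance = 9811.0000 / 100 = 98.1100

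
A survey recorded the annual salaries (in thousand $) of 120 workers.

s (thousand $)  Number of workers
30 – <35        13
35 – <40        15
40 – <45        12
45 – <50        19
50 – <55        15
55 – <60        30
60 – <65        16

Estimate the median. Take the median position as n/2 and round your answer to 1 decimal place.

50.3

Cumulative frequencies: 13, 28, 40, 59, 74, 104, 120
n = 120; position = n/2 = 60.
This falls in the class 50 – <55: L = 50, F = 59, f = 15, h = 5.
Median ≈ 50 + ((60 − 59) / 15) × 5 = 50.3333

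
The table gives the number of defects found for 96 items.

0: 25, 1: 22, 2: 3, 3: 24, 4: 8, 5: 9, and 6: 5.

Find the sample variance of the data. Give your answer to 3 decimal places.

3.544

Values: 0, 1, 2, 3, 4, 5, 6
n = 96, Σfx = 207, mean = 2.1562
Σfx² = 783
Σf(x − x̄)² = Σfx² − (Σfx)²/n = 783 − 207²/96 = 336.6562
Sample variance = 336.6562 / 95 = 3.5438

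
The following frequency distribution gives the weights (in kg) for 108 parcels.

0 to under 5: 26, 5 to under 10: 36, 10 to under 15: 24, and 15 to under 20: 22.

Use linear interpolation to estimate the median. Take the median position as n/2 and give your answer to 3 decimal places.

8.889

Cumulative frequencies: 26, 62, 86, 108
n = 108; position = n/2 = 54.
This falls in the class 5 to under 10: L = 5, F = 26, f = 36, h = 5.
Median ≈ 5 + ((54 − 26) / 36) × 5 = 8.8889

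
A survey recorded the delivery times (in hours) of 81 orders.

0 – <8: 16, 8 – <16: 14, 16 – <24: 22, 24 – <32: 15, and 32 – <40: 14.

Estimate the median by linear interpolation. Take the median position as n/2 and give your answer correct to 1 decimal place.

Cumulative frequencies: 16, 30, 52, 67, 81
n = 81; position = n/2 = 40.5.
This falls in the class 16 – <24: L = 16, F = 30, f = 22, h = 8.
Median ≈ 16 + ((40.5 − 30) / 22) × 8 = 19.8182

19.8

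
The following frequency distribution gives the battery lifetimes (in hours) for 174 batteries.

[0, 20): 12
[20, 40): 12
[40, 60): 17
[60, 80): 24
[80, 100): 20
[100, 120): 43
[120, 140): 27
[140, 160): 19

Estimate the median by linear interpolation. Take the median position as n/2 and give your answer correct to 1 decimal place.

100.9

Cumulative frequencies: 12, 24, 41, 65, 85, 128, 155, 174
n = 174; position = n/2 = 87.
This falls in the class [100, 120): L = 100, F = 85, f = 43, h = 20.
Median ≈ 100 + ((87 − 85) / 43) × 20 = 100.9302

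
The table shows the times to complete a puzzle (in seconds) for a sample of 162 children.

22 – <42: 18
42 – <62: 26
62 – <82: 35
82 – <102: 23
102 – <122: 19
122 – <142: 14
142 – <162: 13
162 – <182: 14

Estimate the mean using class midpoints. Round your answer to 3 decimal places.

92.123

Midpoints: 32, 52, 72, 92, 112, 132, 152, 172
Σfm = 18×32 + 26×52 + 35×72 + 23×92 + 19×112 + 14×132 + 13×152 + 14×172 = 14924
n = Σf = 162
Mean = 14924 / 162 = 92.1235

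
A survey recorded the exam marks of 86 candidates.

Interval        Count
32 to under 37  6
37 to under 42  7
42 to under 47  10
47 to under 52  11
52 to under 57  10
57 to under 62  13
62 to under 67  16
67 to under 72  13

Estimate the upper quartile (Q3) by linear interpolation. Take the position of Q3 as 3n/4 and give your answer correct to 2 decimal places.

64.34

Cumulative frequencies: 6, 13, 23, 34, 44, 57, 73, 86
n = 86; position = 3n/4 = 64.5.
This falls in the class 62 to under 67: L = 62, F = 57, f = 16, h = 5.
Upper quartile ≈ 62 + ((64.5 − 57) / 16) × 5 = 64.3438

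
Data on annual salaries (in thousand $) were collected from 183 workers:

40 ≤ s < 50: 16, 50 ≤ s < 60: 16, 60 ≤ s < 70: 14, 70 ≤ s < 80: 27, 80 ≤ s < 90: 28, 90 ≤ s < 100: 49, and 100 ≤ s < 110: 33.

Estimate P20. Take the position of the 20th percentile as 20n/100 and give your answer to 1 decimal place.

Cumulative frequencies: 16, 32, 46, 73, 101, 150, 183
n = 183; position = 20n/100 = 36.6.
This falls in the class 60 ≤ s < 70: L = 60, F = 32, f = 14, h = 10.
20th percentile ≈ 60 + ((36.6 − 32) / 14) × 10 = 63.2857

63.3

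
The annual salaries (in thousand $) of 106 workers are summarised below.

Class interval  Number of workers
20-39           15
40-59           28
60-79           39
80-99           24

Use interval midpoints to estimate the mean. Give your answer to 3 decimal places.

63.085

Midpoints: 29.5, 49.5, 69.5, 89.5
Σfm = 15×29.5 + 28×49.5 + 39×69.5 + 24×89.5 = 6687
n = Σf = 106
Mean = 6687 / 106 = 63.0849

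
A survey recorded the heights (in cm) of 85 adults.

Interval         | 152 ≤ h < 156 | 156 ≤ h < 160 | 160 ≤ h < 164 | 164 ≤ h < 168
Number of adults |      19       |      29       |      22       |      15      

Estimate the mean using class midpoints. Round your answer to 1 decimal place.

Midpoints: 154, 158, 162, 166
Σfm = 19×154 + 29×158 + 22×162 + 15×166 = 13562
n = Σf = 85
Mean = 13562 / 85 = 159.5529

159.6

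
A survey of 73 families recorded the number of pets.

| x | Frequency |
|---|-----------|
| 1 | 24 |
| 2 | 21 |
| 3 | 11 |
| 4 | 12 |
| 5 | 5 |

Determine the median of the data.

Cumulative frequencies: 24, 45, 56, 68, 73
n = 73, so the median is the value in position (n+1)/2 = 37.
Position 37 falls at value 2.

2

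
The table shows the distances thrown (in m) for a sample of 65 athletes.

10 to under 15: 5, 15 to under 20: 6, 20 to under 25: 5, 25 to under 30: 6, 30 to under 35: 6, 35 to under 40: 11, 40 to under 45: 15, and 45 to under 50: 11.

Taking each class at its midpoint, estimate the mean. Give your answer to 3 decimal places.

Midpoints: 12.5, 17.5, 22.5, 27.5, 32.5, 37.5, 42.5, 47.5
Σfm = 5×12.5 + 6×17.5 + 5×22.5 + 6×27.5 + 6×32.5 + 11×37.5 + 15×42.5 + 11×47.5 = 2212.5
n = Σf = 65
Mean = 2212.5 / 65 = 34.0385

34.038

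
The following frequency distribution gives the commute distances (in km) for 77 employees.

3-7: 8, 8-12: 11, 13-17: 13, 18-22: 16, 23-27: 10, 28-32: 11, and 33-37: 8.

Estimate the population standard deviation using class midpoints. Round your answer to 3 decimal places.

Midpoints: 5, 10, 15, 20, 25, 30, 35
n = 77, Σfm = 1525, mean = 19.8052
Σfm² = 36575
Σf(m − x̄)² = Σfm² − (Σfm)²/n = 36575 − 1525²/77 = 6372.0779
Population variance = 6372.0779 / 77 = 82.7543
Standard deviation = √82.7543 = 9.0969

9.097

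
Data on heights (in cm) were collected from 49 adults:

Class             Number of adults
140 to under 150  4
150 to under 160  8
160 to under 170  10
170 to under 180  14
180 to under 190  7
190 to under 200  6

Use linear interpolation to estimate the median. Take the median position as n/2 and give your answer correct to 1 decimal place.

Cumulative frequencies: 4, 12, 22, 36, 43, 49
n = 49; position = n/2 = 24.5.
This falls in the class 170 to under 180: L = 170, F = 22, f = 14, h = 10.
Median ≈ 170 + ((24.5 − 22) / 14) × 10 = 171.7857

171.8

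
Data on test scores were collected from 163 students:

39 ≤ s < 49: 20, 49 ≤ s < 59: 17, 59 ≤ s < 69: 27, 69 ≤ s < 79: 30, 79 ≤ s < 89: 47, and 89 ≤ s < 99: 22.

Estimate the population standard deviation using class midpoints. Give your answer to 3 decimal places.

Midpoints: 44, 54, 64, 74, 84, 94
n = 163, Σfm = 11762, mean = 72.1595
Σfm² = 889188
Σf(m − x̄)² = Σfm² − (Σfm)²/n = 889188 − 11762²/163 = 40447.8528
Population variance = 40447.8528 / 163 = 248.1463
Standard deviation = √248.1463 = 15.7527

15.753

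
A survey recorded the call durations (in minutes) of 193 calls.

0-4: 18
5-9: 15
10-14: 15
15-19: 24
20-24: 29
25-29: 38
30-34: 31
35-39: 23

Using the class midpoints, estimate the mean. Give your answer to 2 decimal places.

21.95

Midpoints: 2, 7, 12, 17, 22, 27, 32, 37
Σfm = 18×2 + 15×7 + 15×12 + 24×17 + 29×22 + 38×27 + 31×32 + 23×37 = 4236
n = Σf = 193
Mean = 4236 / 193 = 21.9482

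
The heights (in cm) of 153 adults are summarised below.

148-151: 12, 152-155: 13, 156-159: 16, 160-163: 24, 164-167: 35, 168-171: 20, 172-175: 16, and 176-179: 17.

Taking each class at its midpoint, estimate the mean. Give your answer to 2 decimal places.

164.45

Midpoints: 149.5, 153.5, 157.5, 161.5, 165.5, 169.5, 173.5, 177.5
Σfm = 12×149.5 + 13×153.5 + 16×157.5 + 24×161.5 + 35×165.5 + 20×169.5 + 16×173.5 + 17×177.5 = 25161.5
n = Σf = 153
Mean = 25161.5 / 153 = 164.4542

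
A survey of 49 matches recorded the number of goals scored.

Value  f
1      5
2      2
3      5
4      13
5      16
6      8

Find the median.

Cumulative frequencies: 5, 7, 12, 25, 41, 49
n = 49, so the median is the value in position (n+1)/2 = 25.
Position 25 falls at value 4.

4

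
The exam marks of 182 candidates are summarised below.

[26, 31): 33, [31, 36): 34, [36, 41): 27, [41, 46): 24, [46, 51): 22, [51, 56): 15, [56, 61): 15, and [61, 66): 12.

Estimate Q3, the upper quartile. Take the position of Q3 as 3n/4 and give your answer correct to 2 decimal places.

Cumulative frequencies: 33, 67, 94, 118, 140, 155, 170, 182
n = 182; position = 3n/4 = 136.5.
This falls in the class [46, 51): L = 46, F = 118, f = 22, h = 5.
Upper quartile ≈ 46 + ((136.5 − 118) / 22) × 5 = 50.2045

50.20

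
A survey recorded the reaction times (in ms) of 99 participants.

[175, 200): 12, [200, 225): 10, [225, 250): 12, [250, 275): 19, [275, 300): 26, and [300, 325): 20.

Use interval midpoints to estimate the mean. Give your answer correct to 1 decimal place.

Midpoints: 187.5, 212.5, 237.5, 262.5, 287.5, 312.5
Σfm = 12×187.5 + 10×212.5 + 12×237.5 + 19×262.5 + 26×287.5 + 20×312.5 = 25937.5
n = Σf = 99
Mean = 25937.5 / 99 = 261.9949

262.0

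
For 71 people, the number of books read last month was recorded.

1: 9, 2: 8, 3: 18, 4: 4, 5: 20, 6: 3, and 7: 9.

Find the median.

4

Cumulative frequencies: 9, 17, 35, 39, 59, 62, 71
n = 71, so the median is the value in position (n+1)/2 = 36.
Position 36 falls at value 4.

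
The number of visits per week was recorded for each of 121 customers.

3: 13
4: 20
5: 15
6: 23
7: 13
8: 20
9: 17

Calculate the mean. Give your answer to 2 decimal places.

Values: 3, 4, 5, 6, 7, 8, 9
Σfx = 13×3 + 20×4 + 15×5 + 23×6 + 13×7 + 20×8 + 17×9 = 736
n = Σf = 121
Mean = 736 / 121 = 6.0826

6.08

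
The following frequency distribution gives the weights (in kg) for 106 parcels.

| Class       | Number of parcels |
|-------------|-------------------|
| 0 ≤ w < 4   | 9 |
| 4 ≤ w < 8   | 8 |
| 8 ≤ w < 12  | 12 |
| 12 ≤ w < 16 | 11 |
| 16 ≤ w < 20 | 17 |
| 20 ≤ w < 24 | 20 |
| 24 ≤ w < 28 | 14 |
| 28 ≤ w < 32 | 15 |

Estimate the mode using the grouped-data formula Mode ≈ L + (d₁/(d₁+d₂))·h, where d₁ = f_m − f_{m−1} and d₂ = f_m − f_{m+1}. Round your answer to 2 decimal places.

21.33

Modal class: 20 ≤ w < 24 (highest frequency 20).
d₁ = 20 − 17 = 3, d₂ = 20 − 14 = 6
Mode ≈ 20 + (3/(3+6)) × 4 = 20 + 1.3333 = 21.3333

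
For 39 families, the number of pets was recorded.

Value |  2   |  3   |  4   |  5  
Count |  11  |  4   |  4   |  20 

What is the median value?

Cumulative frequencies: 11, 15, 19, 39
n = 39, so the median is the value in position (n+1)/2 = 20.
Position 20 falls at value 5.

5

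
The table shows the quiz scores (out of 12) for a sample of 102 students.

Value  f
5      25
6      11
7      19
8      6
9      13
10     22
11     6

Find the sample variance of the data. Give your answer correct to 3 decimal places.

Values: 5, 6, 7, 8, 9, 10, 11
n = 102, Σfx = 775, mean = 7.5980
Σfx² = 6315
Σf(x − x̄)² = Σfx² − (Σfx)²/n = 6315 − 775²/102 = 426.5196
Sample variance = 426.5196 / 101 = 4.2230

4.223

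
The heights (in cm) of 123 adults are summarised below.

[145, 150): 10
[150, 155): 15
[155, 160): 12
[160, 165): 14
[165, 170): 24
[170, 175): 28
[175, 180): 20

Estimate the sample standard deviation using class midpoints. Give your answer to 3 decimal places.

9.500

Midpoints: 147.5, 152.5, 157.5, 162.5, 167.5, 172.5, 177.5
n = 123, Σfm = 20327.5, mean = 165.2642
Σfm² = 3370418.75
Σf(m − x̄)² = Σfm² − (Σfm)²/n = 3370418.75 − 20327.5²/123 = 11010.1626
Sample variance = 11010.1626 / 122 = 90.2472
Standard deviation = √90.2472 = 9.4999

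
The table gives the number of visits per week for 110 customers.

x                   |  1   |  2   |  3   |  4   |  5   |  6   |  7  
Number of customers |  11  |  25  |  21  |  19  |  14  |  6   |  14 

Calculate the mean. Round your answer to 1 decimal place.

3.7

Values: 1, 2, 3, 4, 5, 6, 7
Σfx = 11×1 + 25×2 + 21×3 + 19×4 + 14×5 + 6×6 + 14×7 = 404
n = Σf = 110
Mean = 404 / 110 = 3.6727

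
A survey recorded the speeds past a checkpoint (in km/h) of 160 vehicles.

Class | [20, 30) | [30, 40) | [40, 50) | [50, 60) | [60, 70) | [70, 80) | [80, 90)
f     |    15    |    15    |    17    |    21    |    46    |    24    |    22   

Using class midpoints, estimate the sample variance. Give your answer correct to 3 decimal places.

Midpoints: 25, 35, 45, 55, 65, 75, 85
n = 160, Σfm = 9480, mean = 59.2500
Σfm² = 614000
Σf(m − x̄)² = Σfm² − (Σfm)²/n = 614000 − 9480²/160 = 52310.0000
Sample variance = 52310.0000 / 159 = 328.9937

328.994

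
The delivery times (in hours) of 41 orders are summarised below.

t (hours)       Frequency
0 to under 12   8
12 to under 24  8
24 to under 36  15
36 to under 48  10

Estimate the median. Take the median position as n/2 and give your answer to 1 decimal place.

Cumulative frequencies: 8, 16, 31, 41
n = 41; position = n/2 = 20.5.
This falls in the class 24 to under 36: L = 24, F = 16, f = 15, h = 12.
Median ≈ 24 + ((20.5 − 16) / 15) × 12 = 27.6000

27.6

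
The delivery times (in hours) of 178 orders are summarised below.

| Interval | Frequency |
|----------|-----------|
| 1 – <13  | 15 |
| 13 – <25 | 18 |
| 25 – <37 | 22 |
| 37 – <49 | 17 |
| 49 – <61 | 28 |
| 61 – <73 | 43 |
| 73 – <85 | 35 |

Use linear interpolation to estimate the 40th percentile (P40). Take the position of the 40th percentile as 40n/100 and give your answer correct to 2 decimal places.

48.44

Cumulative frequencies: 15, 33, 55, 72, 100, 143, 178
n = 178; position = 40n/100 = 71.2.
This falls in the class 37 – <49: L = 37, F = 55, f = 17, h = 12.
40th percentile ≈ 37 + ((71.2 − 55) / 17) × 12 = 48.4353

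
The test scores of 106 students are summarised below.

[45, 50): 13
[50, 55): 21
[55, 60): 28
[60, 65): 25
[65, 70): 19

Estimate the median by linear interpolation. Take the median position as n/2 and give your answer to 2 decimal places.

Cumulative frequencies: 13, 34, 62, 87, 106
n = 106; position = n/2 = 53.
This falls in the class [55, 60): L = 55, F = 34, f = 28, h = 5.
Median ≈ 55 + ((53 − 34) / 28) × 5 = 58.3929

58.39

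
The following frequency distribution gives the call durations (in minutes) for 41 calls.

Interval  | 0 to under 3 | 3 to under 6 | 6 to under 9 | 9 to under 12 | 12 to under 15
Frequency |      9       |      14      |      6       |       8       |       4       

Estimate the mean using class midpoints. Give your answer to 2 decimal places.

6.33

Midpoints: 1.5, 4.5, 7.5, 10.5, 13.5
Σfm = 9×1.5 + 14×4.5 + 6×7.5 + 8×10.5 + 4×13.5 = 259.5
n = Σf = 41
Mean = 259.5 / 41 = 6.3293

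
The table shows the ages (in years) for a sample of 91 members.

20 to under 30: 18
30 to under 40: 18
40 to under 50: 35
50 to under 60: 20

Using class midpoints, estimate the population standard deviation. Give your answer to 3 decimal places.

Midpoints: 25, 35, 45, 55
n = 91, Σfm = 3755, mean = 41.2637
Σfm² = 164675
Σf(m − x̄)² = Σfm² − (Σfm)²/n = 164675 − 3755²/91 = 9729.6703
Population variance = 9729.6703 / 91 = 106.9195
Standard deviation = √106.9195 = 10.3402

10.340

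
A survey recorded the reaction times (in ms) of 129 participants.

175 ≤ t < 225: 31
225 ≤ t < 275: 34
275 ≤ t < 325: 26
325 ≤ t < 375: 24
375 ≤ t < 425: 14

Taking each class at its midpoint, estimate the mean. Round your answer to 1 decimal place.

282.9

Midpoints: 200, 250, 300, 350, 400
Σfm = 31×200 + 34×250 + 26×300 + 24×350 + 14×400 = 36500
n = Σf = 129
Mean = 36500 / 129 = 282.9457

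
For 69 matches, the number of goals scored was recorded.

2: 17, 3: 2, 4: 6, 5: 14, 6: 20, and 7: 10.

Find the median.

5

Cumulative frequencies: 17, 19, 25, 39, 59, 69
n = 69, so the median is the value in position (n+1)/2 = 35.
Position 35 falls at value 5.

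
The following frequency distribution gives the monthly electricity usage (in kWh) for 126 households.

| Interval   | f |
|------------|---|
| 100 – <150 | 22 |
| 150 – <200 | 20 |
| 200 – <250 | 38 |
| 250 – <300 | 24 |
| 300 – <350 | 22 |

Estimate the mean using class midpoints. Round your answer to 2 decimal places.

226.59

Midpoints: 125, 175, 225, 275, 325
Σfm = 22×125 + 20×175 + 38×225 + 24×275 + 22×325 = 28550
n = Σf = 126
Mean = 28550 / 126 = 226.5873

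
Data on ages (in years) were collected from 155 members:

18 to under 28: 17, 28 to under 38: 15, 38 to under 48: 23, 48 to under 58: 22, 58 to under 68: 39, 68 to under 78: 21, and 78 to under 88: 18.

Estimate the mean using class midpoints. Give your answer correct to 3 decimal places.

Midpoints: 23, 33, 43, 53, 63, 73, 83
Σfm = 17×23 + 15×33 + 23×43 + 22×53 + 39×63 + 21×73 + 18×83 = 8525
n = Σf = 155
Mean = 8525 / 155 = 55.0000

55.000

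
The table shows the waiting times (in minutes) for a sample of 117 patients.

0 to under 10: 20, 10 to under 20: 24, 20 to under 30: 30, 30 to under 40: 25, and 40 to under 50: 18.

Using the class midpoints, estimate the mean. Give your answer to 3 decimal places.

24.744

Midpoints: 5, 15, 25, 35, 45
Σfm = 20×5 + 24×15 + 30×25 + 25×35 + 18×45 = 2895
n = Σf = 117
Mean = 2895 / 117 = 24.7436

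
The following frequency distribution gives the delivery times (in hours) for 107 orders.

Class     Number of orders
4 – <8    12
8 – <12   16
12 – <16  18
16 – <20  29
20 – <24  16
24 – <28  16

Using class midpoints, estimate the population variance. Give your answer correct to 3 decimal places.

38.356

Midpoints: 6, 10, 14, 18, 22, 26
n = 107, Σfm = 1774, mean = 16.5794
Σfm² = 33516
Σf(m − x̄)² = Σfm² − (Σfm)²/n = 33516 − 1774²/107 = 4104.0748
Population variance = 4104.0748 / 107 = 38.3558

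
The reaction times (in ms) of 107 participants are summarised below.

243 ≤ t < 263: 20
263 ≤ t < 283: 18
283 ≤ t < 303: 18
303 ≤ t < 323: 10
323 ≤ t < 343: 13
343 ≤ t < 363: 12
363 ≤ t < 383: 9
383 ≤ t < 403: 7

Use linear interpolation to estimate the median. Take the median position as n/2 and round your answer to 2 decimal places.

Cumulative frequencies: 20, 38, 56, 66, 79, 91, 100, 107
n = 107; position = n/2 = 53.5.
This falls in the class 283 ≤ t < 303: L = 283, F = 38, f = 18, h = 20.
Median ≈ 283 + ((53.5 − 38) / 18) × 20 = 300.2222

300.22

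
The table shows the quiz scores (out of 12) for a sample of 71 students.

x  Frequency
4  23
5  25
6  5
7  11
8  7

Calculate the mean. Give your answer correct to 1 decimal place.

5.4

Values: 4, 5, 6, 7, 8
Σfx = 23×4 + 25×5 + 5×6 + 11×7 + 7×8 = 380
n = Σf = 71
Mean = 380 / 71 = 5.3521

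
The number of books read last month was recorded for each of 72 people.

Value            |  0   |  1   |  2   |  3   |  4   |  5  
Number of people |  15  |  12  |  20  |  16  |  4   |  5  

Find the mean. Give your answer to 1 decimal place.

Values: 0, 1, 2, 3, 4, 5
Σfx = 15×0 + 12×1 + 20×2 + 16×3 + 4×4 + 5×5 = 141
n = Σf = 72
Mean = 141 / 72 = 1.9583

2.0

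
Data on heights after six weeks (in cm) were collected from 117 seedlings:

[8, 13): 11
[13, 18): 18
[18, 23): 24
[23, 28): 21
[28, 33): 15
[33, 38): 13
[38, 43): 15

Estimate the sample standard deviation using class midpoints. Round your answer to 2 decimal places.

9.25

Midpoints: 10.5, 15.5, 20.5, 25.5, 30.5, 35.5, 40.5
n = 117, Σfm = 2948.5, mean = 25.2009
Σfm² = 84219.25
Σf(m − x̄)² = Σfm² − (Σfm)²/n = 84219.25 − 2948.5²/117 = 9914.5299
Sample variance = 9914.5299 / 116 = 85.4701
Standard deviation = √85.4701 = 9.2450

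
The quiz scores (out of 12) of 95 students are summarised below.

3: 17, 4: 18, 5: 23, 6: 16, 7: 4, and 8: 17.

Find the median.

5

Cumulative frequencies: 17, 35, 58, 74, 78, 95
n = 95, so the median is the value in position (n+1)/2 = 48.
Position 48 falls at value 5.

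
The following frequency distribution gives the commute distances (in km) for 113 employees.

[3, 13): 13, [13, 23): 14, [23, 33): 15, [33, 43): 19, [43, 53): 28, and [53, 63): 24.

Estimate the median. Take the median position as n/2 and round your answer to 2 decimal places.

40.63

Cumulative frequencies: 13, 27, 42, 61, 89, 113
n = 113; position = n/2 = 56.5.
This falls in the class [33, 43): L = 33, F = 42, f = 19, h = 10.
Median ≈ 33 + ((56.5 − 42) / 19) × 10 = 40.6316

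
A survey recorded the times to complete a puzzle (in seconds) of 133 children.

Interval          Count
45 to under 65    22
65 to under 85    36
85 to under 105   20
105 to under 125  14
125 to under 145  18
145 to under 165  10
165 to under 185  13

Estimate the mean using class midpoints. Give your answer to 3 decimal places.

Midpoints: 55, 75, 95, 115, 135, 155, 175
Σfm = 22×55 + 36×75 + 20×95 + 14×115 + 18×135 + 10×155 + 13×175 = 13675
n = Σf = 133
Mean = 13675 / 133 = 102.8195

102.820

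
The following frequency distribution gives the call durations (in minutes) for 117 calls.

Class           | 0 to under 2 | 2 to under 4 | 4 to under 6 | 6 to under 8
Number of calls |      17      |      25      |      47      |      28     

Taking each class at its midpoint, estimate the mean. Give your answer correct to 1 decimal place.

Midpoints: 1, 3, 5, 7
Σfm = 17×1 + 25×3 + 47×5 + 28×7 = 523
n = Σf = 117
Mean = 523 / 117 = 4.4701

4.5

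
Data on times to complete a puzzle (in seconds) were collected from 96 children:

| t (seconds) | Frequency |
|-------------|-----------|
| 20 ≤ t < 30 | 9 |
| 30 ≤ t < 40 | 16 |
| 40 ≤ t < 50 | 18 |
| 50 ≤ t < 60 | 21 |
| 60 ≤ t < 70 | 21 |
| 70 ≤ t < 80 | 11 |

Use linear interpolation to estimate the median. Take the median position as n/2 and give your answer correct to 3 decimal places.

52.381

Cumulative frequencies: 9, 25, 43, 64, 85, 96
n = 96; position = n/2 = 48.
This falls in the class 50 ≤ t < 60: L = 50, F = 43, f = 21, h = 10.
Median ≈ 50 + ((48 − 43) / 21) × 10 = 52.3810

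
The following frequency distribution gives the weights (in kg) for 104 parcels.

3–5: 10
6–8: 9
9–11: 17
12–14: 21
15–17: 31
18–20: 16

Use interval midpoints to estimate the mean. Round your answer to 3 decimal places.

12.942

Midpoints: 4, 7, 10, 13, 16, 19
Σfm = 10×4 + 9×7 + 17×10 + 21×13 + 31×16 + 16×19 = 1346
n = Σf = 104
Mean = 1346 / 104 = 12.9423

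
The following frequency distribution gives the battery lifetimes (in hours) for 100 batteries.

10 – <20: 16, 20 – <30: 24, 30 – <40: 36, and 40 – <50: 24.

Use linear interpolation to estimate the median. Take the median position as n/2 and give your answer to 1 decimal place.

Cumulative frequencies: 16, 40, 76, 100
n = 100; position = n/2 = 50.
This falls in the class 30 – <40: L = 30, F = 40, f = 36, h = 10.
Median ≈ 30 + ((50 − 40) / 36) × 10 = 32.7778

32.8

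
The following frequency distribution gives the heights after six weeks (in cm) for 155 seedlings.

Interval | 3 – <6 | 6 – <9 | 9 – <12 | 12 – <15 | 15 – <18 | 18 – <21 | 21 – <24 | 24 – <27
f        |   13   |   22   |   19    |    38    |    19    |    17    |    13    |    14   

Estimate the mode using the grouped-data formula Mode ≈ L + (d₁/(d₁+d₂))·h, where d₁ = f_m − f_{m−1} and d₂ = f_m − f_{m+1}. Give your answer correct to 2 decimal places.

13.50

Modal class: 12 – <15 (highest frequency 38).
d₁ = 38 − 19 = 19, d₂ = 38 − 19 = 19
Mode ≈ 12 + (19/(19+19)) × 3 = 12 + 1.5000 = 13.5000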